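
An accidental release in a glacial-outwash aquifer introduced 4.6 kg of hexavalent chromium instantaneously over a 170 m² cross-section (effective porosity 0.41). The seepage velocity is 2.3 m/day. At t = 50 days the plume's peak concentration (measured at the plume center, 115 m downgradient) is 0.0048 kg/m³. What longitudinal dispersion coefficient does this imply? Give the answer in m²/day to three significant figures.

0.301 m²/day

At the plume center C_max = M/(n_e·A·√(4πDt)), so D = M²/(4πt·(n_e·A·C_max)²).
n_e·A·C_max = 0.41 × 170 × 0.0048 = 0.3346 kg/m.
D = 4.6²/(4π × 50 × 0.3346²) = 0.301 m²/day.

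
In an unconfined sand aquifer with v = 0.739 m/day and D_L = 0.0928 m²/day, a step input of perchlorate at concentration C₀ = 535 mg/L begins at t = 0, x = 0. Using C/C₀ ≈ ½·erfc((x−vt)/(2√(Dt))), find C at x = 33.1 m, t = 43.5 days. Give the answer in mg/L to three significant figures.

For a continuous step input, C/C₀ ≈ ½·erfc((x−vt)/(2√(Dt))).
vt = 0.739 × 43.5 = 32.1465 m and 2√(Dt) = 2√(0.0928 × 43.5) = 4.018 m.
Argument (x−vt)/(2√(Dt)) = (33.1 − 32.1465)/4.018 = 0.2373; ½·erfc(0.2373) = 0.3686.
C = 535 × 0.3686 = 197 mg/L.

197 mg/L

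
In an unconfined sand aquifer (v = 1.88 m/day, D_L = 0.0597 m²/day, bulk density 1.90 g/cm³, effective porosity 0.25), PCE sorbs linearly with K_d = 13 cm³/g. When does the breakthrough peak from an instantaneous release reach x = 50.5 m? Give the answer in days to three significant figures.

Retardation factor R = 1 + ρ_b·K_d/n = 1 + 1.90 × 13/0.25 = 99.80.
Sorption retards both mechanisms: v_R = v/R = 0.01884 m/day, D_R = D/R = 0.0005982 m²/day.
Peak time from v_R²t² + 2D_R t − x² = 0: t = (√(D_R² + v_R²x²) − D_R)/v_R².
√(D_R² + v_R²x²) = √(0.0005982² + 0.01884² × 50.5²) = 0.9514; v_R² = 0.0003549.
t = (0.9514 − 0.0005982)/0.0003549 = 2680 days.

2680 days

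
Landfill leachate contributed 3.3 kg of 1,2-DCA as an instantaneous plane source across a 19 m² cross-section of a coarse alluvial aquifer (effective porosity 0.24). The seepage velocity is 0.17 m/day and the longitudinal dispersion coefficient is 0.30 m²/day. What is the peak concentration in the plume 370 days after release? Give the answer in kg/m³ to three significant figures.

The peak of an instantaneous 1D plume sits at x = vt; there the Gaussian factor is 1 and C_max = M/(n_e·A·√(4πDt)), where n_e·A is the pore area the mass is dissolved in.
√(4πDt) = √(4π × 0.30 × 370) = 37.35 m, so C_max = 3.3/(0.24 × 19 × 37.35) = 0.0194 kg/m³.

0.0194 kg/m³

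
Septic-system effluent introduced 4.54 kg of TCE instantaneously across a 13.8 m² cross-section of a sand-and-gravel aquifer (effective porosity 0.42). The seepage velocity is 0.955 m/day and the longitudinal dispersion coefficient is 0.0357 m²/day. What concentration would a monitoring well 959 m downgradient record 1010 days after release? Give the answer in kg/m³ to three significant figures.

0.0297 kg/m³

For an instantaneous plane source, C(x,t) = M/(n_e·A·√(4πDt)) · exp(−(x−vt)²/(4Dt)), with n_e·A the pore (flow) area.
Plume center vt = 0.955 × 1010 = 964.55 m, so the well at 959 m is 5.55 m upgradient of the peak.
√(4πDt) = 21.29 m, giving peak height M/(n_e·A·√(4πDt)) = 4.54/(0.42 × 13.8 × 21.29) = 0.03679 kg/m³.
(x−vt)²/(4Dt) = (-5.55)²/(4 × 0.0357 × 1010) = 0.2136; exp(−0.2136) = 0.8077.
C = 0.03679 × 0.8077 = 0.0297 kg/m³.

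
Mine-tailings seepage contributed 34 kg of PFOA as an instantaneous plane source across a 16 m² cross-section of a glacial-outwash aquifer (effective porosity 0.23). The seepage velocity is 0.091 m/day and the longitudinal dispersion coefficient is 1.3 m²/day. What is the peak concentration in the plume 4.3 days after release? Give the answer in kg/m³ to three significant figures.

The peak of an instantaneous 1D plume sits at x = vt; there the Gaussian factor is 1 and C_max = M/(n_e·A·√(4πDt)), where n_e·A is the pore area the mass is dissolved in.
√(4πDt) = √(4π × 1.3 × 4.3) = 8.381 m, so C_max = 34/(0.23 × 16 × 8.381) = 1.10 kg/m³.

1.10 kg/m³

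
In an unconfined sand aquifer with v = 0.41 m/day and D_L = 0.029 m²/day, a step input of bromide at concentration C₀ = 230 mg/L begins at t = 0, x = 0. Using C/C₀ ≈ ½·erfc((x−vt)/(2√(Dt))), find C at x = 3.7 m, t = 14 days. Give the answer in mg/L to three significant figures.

227 mg/L

For a continuous step input, C/C₀ ≈ ½·erfc((x−vt)/(2√(Dt))).
vt = 0.41 × 14 = 5.74 m and 2√(Dt) = 2√(0.029 × 14) = 1.274 m.
Argument (x−vt)/(2√(Dt)) = (3.7 − 5.74)/1.274 = -1.601; ½·erfc(-1.601) = 0.9882.
C = 230 × 0.9882 = 227 mg/L.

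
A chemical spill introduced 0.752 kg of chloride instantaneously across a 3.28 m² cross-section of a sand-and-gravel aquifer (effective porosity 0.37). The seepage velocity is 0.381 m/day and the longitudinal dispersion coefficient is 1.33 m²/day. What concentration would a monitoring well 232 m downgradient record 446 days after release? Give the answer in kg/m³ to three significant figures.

For an instantaneous plane source, C(x,t) = M/(n_e·A·√(4πDt)) · exp(−(x−vt)²/(4Dt)), with n_e·A the pore (flow) area.
Plume center vt = 0.381 × 446 = 169.926 m, so the well at 232 m is 62.074 m downgradient of the peak.
√(4πDt) = 86.34 m, giving peak height M/(n_e·A·√(4πDt)) = 0.752/(0.37 × 3.28 × 86.34) = 0.007177 kg/m³.
(x−vt)²/(4Dt) = (62.074)²/(4 × 1.33 × 446) = 1.624; exp(−1.624) = 0.1971.
C = 0.007177 × 0.1971 = 0.00141 kg/m³.

0.00141 kg/m³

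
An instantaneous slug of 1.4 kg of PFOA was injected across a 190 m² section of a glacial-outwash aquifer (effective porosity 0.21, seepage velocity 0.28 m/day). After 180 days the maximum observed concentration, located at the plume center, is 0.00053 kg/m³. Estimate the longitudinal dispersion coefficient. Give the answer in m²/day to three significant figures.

1.94 m²/day

At the plume center C_max = M/(n_e·A·√(4πDt)), so D = M²/(4πt·(n_e·A·C_max)²).
n_e·A·C_max = 0.21 × 190 × 0.00053 = 0.02115 kg/m.
D = 1.4²/(4π × 180 × 0.02115²) = 1.94 m²/day.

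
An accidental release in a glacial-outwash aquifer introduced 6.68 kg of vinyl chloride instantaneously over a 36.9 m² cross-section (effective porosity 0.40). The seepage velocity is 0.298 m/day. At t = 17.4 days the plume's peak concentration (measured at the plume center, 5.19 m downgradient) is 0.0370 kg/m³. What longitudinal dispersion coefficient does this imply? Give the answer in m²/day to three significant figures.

0.684 m²/day

At the plume center C_max = M/(n_e·A·√(4πDt)), so D = M²/(4πt·(n_e·A·C_max)²).
n_e·A·C_max = 0.40 × 36.9 × 0.0370 = 0.5461 kg/m.
D = 6.68²/(4π × 17.4 × 0.5461²) = 0.684 m²/day.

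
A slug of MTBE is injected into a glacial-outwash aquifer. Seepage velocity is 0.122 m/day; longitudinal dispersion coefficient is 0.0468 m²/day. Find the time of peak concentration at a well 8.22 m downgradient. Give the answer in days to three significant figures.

64.3 days

For the 1D instantaneous-source solution, setting ∂C/∂t = 0 at fixed x gives v²t² + 2Dt − x² = 0, so t = (√(D² + v²x²) − D)/v².
√(D² + v²x²) = √(0.0468² + 0.122² × 8.22²) = 1.004; v² = 0.014884.
t = (1.004 − 0.0468)/0.014884 = 64.3 days (vs. the pure-advection estimate x/v = 67.4 d).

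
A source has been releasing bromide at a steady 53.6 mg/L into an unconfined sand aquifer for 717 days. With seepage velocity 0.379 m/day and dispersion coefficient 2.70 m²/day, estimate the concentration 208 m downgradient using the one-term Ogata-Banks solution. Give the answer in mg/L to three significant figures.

45.4 mg/L

For a continuous step input, C/C₀ ≈ ½·erfc((x−vt)/(2√(Dt))).
vt = 0.379 × 717 = 271.743 m and 2√(Dt) = 2√(2.70 × 717) = 88.00 m.
Argument (x−vt)/(2√(Dt)) = (208 − 271.743)/88.00 = -0.7244; ½·erfc(-0.7244) = 0.8472.
C = 53.6 × 0.8472 = 45.4 mg/L.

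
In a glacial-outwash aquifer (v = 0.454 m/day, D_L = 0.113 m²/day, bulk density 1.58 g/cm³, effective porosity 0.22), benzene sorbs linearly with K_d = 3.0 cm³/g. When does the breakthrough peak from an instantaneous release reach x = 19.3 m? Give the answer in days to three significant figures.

Retardation factor R = 1 + ρ_b·K_d/n = 1 + 1.58 × 3.0/0.22 = 22.55.
Sorption retards both mechanisms: v_R = v/R = 0.02013 m/day, D_R = D/R = 0.005011 m²/day.
Peak time from v_R²t² + 2D_R t − x² = 0: t = (√(D_R² + v_R²x²) − D_R)/v_R².
√(D_R² + v_R²x²) = √(0.005011² + 0.02013² × 19.3²) = 0.3885; v_R² = 0.0004052.
t = (0.3885 − 0.005011)/0.0004052 = 946 days.

946 days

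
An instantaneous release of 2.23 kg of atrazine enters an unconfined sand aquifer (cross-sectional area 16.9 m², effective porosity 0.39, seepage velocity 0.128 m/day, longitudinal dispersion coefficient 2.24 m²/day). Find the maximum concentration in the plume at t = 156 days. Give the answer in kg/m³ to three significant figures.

0.00511 kg/m³

The peak of an instantaneous 1D plume sits at x = vt; there the Gaussian factor is 1 and C_max = M/(n_e·A·√(4πDt)), where n_e·A is the pore area the mass is dissolved in.
√(4πDt) = √(4π × 2.24 × 156) = 66.27 m, so C_max = 2.23/(0.39 × 16.9 × 66.27) = 0.00511 kg/m³.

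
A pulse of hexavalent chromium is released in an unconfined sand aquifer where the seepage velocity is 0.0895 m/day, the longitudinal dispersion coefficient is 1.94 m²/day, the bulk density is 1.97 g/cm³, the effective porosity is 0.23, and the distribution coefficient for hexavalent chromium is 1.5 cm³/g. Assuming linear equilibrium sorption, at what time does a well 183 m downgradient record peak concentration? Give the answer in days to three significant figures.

Retardation factor R = 1 + ρ_b·K_d/n = 1 + 1.97 × 1.5/0.23 = 13.85.
Sorption retards both mechanisms: v_R = v/R = 0.006462 m/day, D_R = D/R = 0.1401 m²/day.
Peak time from v_R²t² + 2D_R t − x² = 0: t = (√(D_R² + v_R²x²) − D_R)/v_R².
√(D_R² + v_R²x²) = √(0.1401² + 0.006462² × 183²) = 1.191; v_R² = 4.176e-05.
t = (1.191 − 0.1401)/4.176e-05 = 25200 days.

25200 days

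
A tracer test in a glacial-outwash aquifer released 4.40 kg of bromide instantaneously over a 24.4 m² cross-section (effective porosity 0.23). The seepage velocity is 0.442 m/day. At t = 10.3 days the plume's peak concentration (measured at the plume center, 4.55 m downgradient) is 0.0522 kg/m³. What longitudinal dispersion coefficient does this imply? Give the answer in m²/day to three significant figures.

1.74 m²/day

At the plume center C_max = M/(n_e·A·√(4πDt)), so D = M²/(4πt·(n_e·A·C_max)²).
n_e·A·C_max = 0.23 × 24.4 × 0.0522 = 0.2929 kg/m.
D = 4.40²/(4π × 10.3 × 0.2929²) = 1.74 m²/day.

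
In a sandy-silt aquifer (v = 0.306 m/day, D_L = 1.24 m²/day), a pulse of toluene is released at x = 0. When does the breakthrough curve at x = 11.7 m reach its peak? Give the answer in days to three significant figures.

27.2 days

For the 1D instantaneous-source solution, setting ∂C/∂t = 0 at fixed x gives v²t² + 2Dt − x² = 0, so t = (√(D² + v²x²) − D)/v².
√(D² + v²x²) = √(1.24² + 0.306² × 11.7²) = 3.789; v² = 0.093636.
t = (3.789 − 1.24)/0.093636 = 27.2 days (vs. the pure-advection estimate x/v = 38.2 d).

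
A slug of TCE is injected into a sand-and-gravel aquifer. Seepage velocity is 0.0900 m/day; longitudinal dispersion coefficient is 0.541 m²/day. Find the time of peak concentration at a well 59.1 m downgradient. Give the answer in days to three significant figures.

For the 1D instantaneous-source solution, setting ∂C/∂t = 0 at fixed x gives v²t² + 2Dt − x² = 0, so t = (√(D² + v²x²) − D)/v².
√(D² + v²x²) = √(0.541² + 0.0900² × 59.1²) = 5.346; v² = 0.0081.
t = (5.346 − 0.541)/0.0081 = 593 days (vs. the pure-advection estimate x/v = 657 d).

593 days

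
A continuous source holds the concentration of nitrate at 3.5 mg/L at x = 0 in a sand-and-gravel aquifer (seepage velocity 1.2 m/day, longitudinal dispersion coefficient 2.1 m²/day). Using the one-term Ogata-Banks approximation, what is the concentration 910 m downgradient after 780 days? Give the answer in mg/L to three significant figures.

For a continuous step input, C/C₀ ≈ ½·erfc((x−vt)/(2√(Dt))).
vt = 1.2 × 780 = 936 m and 2√(Dt) = 2√(2.1 × 780) = 80.94 m.
Argument (x−vt)/(2√(Dt)) = (910 − 936)/80.94 = -0.3212; ½·erfc(-0.3212) = 0.6752.
C = 3.5 × 0.6752 = 2.36 mg/L.

2.36 mg/L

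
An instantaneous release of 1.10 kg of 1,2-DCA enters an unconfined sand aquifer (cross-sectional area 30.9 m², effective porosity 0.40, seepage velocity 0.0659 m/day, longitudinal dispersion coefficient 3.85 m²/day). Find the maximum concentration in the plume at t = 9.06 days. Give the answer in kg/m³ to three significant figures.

0.00425 kg/m³

The peak of an instantaneous 1D plume sits at x = vt; there the Gaussian factor is 1 and C_max = M/(n_e·A·√(4πDt)), where n_e·A is the pore area the mass is dissolved in.
√(4πDt) = √(4π × 3.85 × 9.06) = 20.94 m, so C_max = 1.10/(0.40 × 30.9 × 20.94) = 0.00425 kg/m³.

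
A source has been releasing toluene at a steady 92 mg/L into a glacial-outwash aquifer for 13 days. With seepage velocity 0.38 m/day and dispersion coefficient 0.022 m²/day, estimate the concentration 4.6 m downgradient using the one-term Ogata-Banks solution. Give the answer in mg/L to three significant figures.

62.0 mg/L

For a continuous step input, C/C₀ ≈ ½·erfc((x−vt)/(2√(Dt))).
vt = 0.38 × 13 = 4.94 m and 2√(Dt) = 2√(0.022 × 13) = 1.070 m.
Argument (x−vt)/(2√(Dt)) = (4.6 − 4.94)/1.070 = -0.3178; ½·erfc(-0.3178) = 0.6734.
C = 92 × 0.6734 = 62.0 mg/L.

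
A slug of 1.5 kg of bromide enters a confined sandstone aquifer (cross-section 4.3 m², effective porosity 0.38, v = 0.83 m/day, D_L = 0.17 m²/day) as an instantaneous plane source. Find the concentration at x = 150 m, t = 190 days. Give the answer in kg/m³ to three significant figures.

For an instantaneous plane source, C(x,t) = M/(n_e·A·√(4πDt)) · exp(−(x−vt)²/(4Dt)), with n_e·A the pore (flow) area.
Plume center vt = 0.83 × 190 = 157.7 m, so the well at 150 m is 7.7 m upgradient of the peak.
√(4πDt) = 20.15 m, giving peak height M/(n_e·A·√(4πDt)) = 1.5/(0.38 × 4.3 × 20.15) = 0.04556 kg/m³.
(x−vt)²/(4Dt) = (-7.7)²/(4 × 0.17 × 190) = 0.4589; exp(−0.4589) = 0.6320.
C = 0.04556 × 0.6320 = 0.0288 kg/m³.

0.0288 kg/m³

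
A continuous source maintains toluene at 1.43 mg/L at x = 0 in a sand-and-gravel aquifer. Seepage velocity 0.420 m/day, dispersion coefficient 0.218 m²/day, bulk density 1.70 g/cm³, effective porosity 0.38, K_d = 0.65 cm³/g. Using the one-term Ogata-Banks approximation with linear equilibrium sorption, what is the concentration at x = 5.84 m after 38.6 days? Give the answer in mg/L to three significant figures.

Retardation factor R = 1 + ρ_b·K_d/n = 1 + 1.70 × 0.65/0.38 = 3.908.
Sorption retards both mechanisms: v_R = v/R = 0.1075 m/day, D_R = D/R = 0.05578 m²/day.
v_R·t = 0.1075 × 38.6 = 4.1495 m; 2√(D_R t) = 2.935 m; argument = (5.84 − 4.1495)/2.935 = 0.5760.
C = C₀ × ½·erfc(0.5760) = 1.43 × 0.2077 = 0.297 mg/L.

0.297 mg/L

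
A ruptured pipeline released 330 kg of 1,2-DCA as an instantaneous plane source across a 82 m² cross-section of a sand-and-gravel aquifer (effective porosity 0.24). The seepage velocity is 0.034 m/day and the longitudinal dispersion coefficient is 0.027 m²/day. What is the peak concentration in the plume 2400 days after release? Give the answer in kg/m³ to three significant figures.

0.588 kg/m³

The peak of an instantaneous 1D plume sits at x = vt; there the Gaussian factor is 1 and C_max = M/(n_e·A·√(4πDt)), where n_e·A is the pore area the mass is dissolved in.
√(4πDt) = √(4π × 0.027 × 2400) = 28.54 m, so C_max = 330/(0.24 × 82 × 28.54) = 0.588 kg/m³.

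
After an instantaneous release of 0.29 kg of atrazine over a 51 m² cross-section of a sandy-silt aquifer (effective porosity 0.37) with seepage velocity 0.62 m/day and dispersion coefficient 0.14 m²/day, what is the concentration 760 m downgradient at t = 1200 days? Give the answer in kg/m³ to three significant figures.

0.000229 kg/m³

For an instantaneous plane source, C(x,t) = M/(n_e·A·√(4πDt)) · exp(−(x−vt)²/(4Dt)), with n_e·A the pore (flow) area.
Plume center vt = 0.62 × 1200 = 744 m, so the well at 760 m is 16 m downgradient of the peak.
√(4πDt) = 45.95 m, giving peak height M/(n_e·A·√(4πDt)) = 0.29/(0.37 × 51 × 45.95) = 0.0003345 kg/m³.
(x−vt)²/(4Dt) = (16)²/(4 × 0.14 × 1200) = 0.3810; exp(−0.3810) = 0.6832.
C = 0.0003345 × 0.6832 = 0.000229 kg/m³.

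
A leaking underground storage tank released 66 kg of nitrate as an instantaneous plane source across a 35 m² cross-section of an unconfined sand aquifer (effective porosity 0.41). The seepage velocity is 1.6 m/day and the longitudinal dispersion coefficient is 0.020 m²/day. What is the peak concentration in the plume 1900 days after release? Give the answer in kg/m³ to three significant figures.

The peak of an instantaneous 1D plume sits at x = vt; there the Gaussian factor is 1 and C_max = M/(n_e·A·√(4πDt)), where n_e·A is the pore area the mass is dissolved in.
√(4πDt) = √(4π × 0.020 × 1900) = 21.85 m, so C_max = 66/(0.41 × 35 × 21.85) = 0.210 kg/m³.

0.210 kg/m³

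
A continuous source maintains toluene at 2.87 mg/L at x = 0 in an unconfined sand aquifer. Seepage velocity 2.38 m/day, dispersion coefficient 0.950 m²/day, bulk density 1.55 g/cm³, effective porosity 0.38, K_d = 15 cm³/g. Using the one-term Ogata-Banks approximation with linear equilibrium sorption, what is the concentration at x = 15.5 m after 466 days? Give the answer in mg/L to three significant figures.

Retardation factor R = 1 + ρ_b·K_d/n = 1 + 1.55 × 15/0.38 = 62.18.
Sorption retards both mechanisms: v_R = v/R = 0.03828 m/day, D_R = D/R = 0.01528 m²/day.
v_R·t = 0.03828 × 466 = 17.83848 m; 2√(D_R t) = 5.337 m; argument = (15.5 − 17.83848)/5.337 = -0.4382.
C = C₀ × ½·erfc(-0.4382) = 2.87 × 0.7323 = 2.10 mg/L.

2.10 mg/L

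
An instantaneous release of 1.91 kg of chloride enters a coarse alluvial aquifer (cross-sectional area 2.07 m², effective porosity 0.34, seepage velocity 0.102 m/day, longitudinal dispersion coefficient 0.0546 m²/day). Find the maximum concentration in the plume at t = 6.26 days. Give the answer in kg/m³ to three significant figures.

The peak of an instantaneous 1D plume sits at x = vt; there the Gaussian factor is 1 and C_max = M/(n_e·A·√(4πDt)), where n_e·A is the pore area the mass is dissolved in.
√(4πDt) = √(4π × 0.0546 × 6.26) = 2.072 m, so C_max = 1.91/(0.34 × 2.07 × 2.072) = 1.31 kg/m³.

1.31 kg/m³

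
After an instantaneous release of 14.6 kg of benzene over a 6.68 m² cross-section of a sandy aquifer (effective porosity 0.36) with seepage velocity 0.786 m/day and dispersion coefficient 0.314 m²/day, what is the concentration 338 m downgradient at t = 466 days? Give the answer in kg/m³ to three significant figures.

0.0361 kg/m³

For an instantaneous plane source, C(x,t) = M/(n_e·A·√(4πDt)) · exp(−(x−vt)²/(4Dt)), with n_e·A the pore (flow) area.
Plume center vt = 0.786 × 466 = 366.276 m, so the well at 338 m is 28.276 m upgradient of the peak.
√(4πDt) = 42.88 m, giving peak height M/(n_e·A·√(4πDt)) = 14.6/(0.36 × 6.68 × 42.88) = 0.1416 kg/m³.
(x−vt)²/(4Dt) = (-28.276)²/(4 × 0.314 × 466) = 1.366; exp(−1.366) = 0.2551.
C = 0.1416 × 0.2551 = 0.0361 kg/m³.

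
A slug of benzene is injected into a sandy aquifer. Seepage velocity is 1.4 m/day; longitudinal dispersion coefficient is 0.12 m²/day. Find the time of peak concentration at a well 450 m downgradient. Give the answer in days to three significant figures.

321 days

For the 1D instantaneous-source solution, setting ∂C/∂t = 0 at fixed x gives v²t² + 2Dt − x² = 0, so t = (√(D² + v²x²) − D)/v².
√(D² + v²x²) = √(0.12² + 1.4² × 450²) = 630.0; v² = 1.96.
t = (630.0 − 0.12)/1.96 = 321 days (vs. the pure-advection estimate x/v = 321 d).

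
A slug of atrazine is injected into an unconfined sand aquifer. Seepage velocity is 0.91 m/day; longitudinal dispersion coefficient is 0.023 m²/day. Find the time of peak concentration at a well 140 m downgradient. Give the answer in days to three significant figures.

For the 1D instantaneous-source solution, setting ∂C/∂t = 0 at fixed x gives v²t² + 2Dt − x² = 0, so t = (√(D² + v²x²) − D)/v².
√(D² + v²x²) = √(0.023² + 0.91² × 140²) = 127.4; v² = 0.8281.
t = (127.4 − 0.023)/0.8281 = 154 days (vs. the pure-advection estimate x/v = 154 d).

154 days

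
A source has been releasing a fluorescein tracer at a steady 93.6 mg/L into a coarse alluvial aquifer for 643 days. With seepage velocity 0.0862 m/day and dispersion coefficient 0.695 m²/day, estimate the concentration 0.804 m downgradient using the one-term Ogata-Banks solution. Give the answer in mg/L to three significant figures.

90.4 mg/L

For a continuous step input, C/C₀ ≈ ½·erfc((x−vt)/(2√(Dt))).
vt = 0.0862 × 643 = 55.4266 m and 2√(Dt) = 2√(0.695 × 643) = 42.28 m.
Argument (x−vt)/(2√(Dt)) = (0.804 − 55.4266)/42.28 = -1.292; ½·erfc(-1.292) = 0.9662.
C = 93.6 × 0.9662 = 90.4 mg/L.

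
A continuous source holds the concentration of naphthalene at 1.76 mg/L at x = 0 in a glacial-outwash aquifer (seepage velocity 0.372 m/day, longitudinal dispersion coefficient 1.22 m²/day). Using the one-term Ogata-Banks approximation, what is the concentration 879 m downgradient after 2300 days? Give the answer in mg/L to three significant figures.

0.664 mg/L

For a continuous step input, C/C₀ ≈ ½·erfc((x−vt)/(2√(Dt))).
vt = 0.372 × 2300 = 855.6 m and 2√(Dt) = 2√(1.22 × 2300) = 105.9 m.
Argument (x−vt)/(2√(Dt)) = (879 − 855.6)/105.9 = 0.2210; ½·erfc(0.2210) = 0.3773.
C = 1.76 × 0.3773 = 0.664 mg/L.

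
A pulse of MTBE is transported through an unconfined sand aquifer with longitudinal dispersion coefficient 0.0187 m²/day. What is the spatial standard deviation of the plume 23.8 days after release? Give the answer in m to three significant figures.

Dispersive spreading gives a Gaussian with σ² = 2Dt; advection only shifts the center.
σ = √(2 × 0.0187 × 23.8) = 0.943 m.

0.943 m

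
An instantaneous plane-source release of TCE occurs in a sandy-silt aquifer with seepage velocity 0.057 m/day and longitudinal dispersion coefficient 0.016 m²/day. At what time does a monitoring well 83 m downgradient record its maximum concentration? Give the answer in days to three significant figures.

1450 days

For the 1D instantaneous-source solution, setting ∂C/∂t = 0 at fixed x gives v²t² + 2Dt − x² = 0, so t = (√(D² + v²x²) − D)/v².
√(D² + v²x²) = √(0.016² + 0.057² × 83²) = 4.731; v² = 0.003249.
t = (4.731 − 0.016)/0.003249 = 1450 days (vs. the pure-advection estimate x/v = 1460 d).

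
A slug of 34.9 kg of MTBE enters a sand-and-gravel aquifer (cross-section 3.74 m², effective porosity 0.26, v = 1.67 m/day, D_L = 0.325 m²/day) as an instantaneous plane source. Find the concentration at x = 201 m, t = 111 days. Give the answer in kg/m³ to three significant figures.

0.310 kg/m³

For an instantaneous plane source, C(x,t) = M/(n_e·A·√(4πDt)) · exp(−(x−vt)²/(4Dt)), with n_e·A the pore (flow) area.
Plume center vt = 1.67 × 111 = 185.37 m, so the well at 201 m is 15.63 m downgradient of the peak.
√(4πDt) = 21.29 m, giving peak height M/(n_e·A·√(4πDt)) = 34.9/(0.26 × 3.74 × 21.29) = 1.686 kg/m³.
(x−vt)²/(4Dt) = (15.63)²/(4 × 0.325 × 111) = 1.693; exp(−1.693) = 0.1840.
C = 1.686 × 0.1840 = 0.310 kg/m³.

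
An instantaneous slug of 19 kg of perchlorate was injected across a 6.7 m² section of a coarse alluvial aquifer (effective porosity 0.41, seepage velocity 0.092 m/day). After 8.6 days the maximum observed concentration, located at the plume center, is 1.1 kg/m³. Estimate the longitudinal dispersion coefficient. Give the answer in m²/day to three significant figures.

0.366 m²/day

At the plume center C_max = M/(n_e·A·√(4πDt)), so D = M²/(4πt·(n_e·A·C_max)²).
n_e·A·C_max = 0.41 × 6.7 × 1.1 = 3.022 kg/m.
D = 19²/(4π × 8.6 × 3.022²) = 0.366 m²/day.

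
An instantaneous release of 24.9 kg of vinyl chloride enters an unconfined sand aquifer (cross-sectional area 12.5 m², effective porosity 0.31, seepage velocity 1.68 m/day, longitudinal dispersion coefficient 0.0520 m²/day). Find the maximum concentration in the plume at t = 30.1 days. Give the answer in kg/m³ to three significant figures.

The peak of an instantaneous 1D plume sits at x = vt; there the Gaussian factor is 1 and C_max = M/(n_e·A·√(4πDt)), where n_e·A is the pore area the mass is dissolved in.
√(4πDt) = √(4π × 0.0520 × 30.1) = 4.435 m, so C_max = 24.9/(0.31 × 12.5 × 4.435) = 1.45 kg/m³.

1.45 kg/m³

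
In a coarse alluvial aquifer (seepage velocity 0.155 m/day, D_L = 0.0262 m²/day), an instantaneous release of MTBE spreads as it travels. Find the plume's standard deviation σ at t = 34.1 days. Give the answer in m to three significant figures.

1.34 m

Dispersive spreading gives a Gaussian with σ² = 2Dt; advection only shifts the center.
σ = √(2 × 0.0262 × 34.1) = 1.34 m.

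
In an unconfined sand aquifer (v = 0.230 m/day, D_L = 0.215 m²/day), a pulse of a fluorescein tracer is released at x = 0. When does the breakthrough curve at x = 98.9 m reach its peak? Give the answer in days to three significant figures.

For the 1D instantaneous-source solution, setting ∂C/∂t = 0 at fixed x gives v²t² + 2Dt − x² = 0, so t = (√(D² + v²x²) − D)/v².
√(D² + v²x²) = √(0.215² + 0.230² × 98.9²) = 22.75; v² = 0.0529.
t = (22.75 − 0.215)/0.0529 = 426 days (vs. the pure-advection estimate x/v = 430 d).

426 days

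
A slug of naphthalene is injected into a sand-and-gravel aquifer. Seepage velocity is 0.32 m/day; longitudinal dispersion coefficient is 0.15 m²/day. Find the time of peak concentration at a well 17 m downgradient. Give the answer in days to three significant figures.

51.7 days

For the 1D instantaneous-source solution, setting ∂C/∂t = 0 at fixed x gives v²t² + 2Dt − x² = 0, so t = (√(D² + v²x²) − D)/v².
√(D² + v²x²) = √(0.15² + 0.32² × 17²) = 5.442; v² = 0.1024.
t = (5.442 − 0.15)/0.1024 = 51.7 days (vs. the pure-advection estimate x/v = 53.1 d).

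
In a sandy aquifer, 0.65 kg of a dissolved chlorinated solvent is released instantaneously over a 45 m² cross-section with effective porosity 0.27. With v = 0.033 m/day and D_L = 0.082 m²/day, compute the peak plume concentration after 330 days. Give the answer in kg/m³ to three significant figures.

The peak of an instantaneous 1D plume sits at x = vt; there the Gaussian factor is 1 and C_max = M/(n_e·A·√(4πDt)), where n_e·A is the pore area the mass is dissolved in.
√(4πDt) = √(4π × 0.082 × 330) = 18.44 m, so C_max = 0.65/(0.27 × 45 × 18.44) = 0.00290 kg/m³.

0.00290 kg/m³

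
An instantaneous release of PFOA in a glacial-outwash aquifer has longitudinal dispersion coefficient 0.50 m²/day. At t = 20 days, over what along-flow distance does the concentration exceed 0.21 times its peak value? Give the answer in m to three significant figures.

The plume is Gaussian with σ = √(2Dt) = √(2 × 0.50 × 20) = 4.472 m.
C/C_peak = exp(−Δx²/(2σ²)) = 0.21 ⇒ Δx = σ·√(−2 ln 0.21) = 4.472 × 1.767 = 7.902 m.
Width = 2Δx = 15.8 m.

15.8 m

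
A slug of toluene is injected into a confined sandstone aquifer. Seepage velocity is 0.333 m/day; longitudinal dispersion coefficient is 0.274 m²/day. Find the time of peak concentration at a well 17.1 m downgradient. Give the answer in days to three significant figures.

For the 1D instantaneous-source solution, setting ∂C/∂t = 0 at fixed x gives v²t² + 2Dt − x² = 0, so t = (√(D² + v²x²) − D)/v².
√(D² + v²x²) = √(0.274² + 0.333² × 17.1²) = 5.701; v² = 0.110889.
t = (5.701 − 0.274)/0.110889 = 48.9 days (vs. the pure-advection estimate x/v = 51.4 d).

48.9 days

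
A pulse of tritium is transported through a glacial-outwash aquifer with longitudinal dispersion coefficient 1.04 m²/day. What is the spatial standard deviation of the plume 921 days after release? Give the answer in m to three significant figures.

43.8 m

Dispersive spreading gives a Gaussian with σ² = 2Dt; advection only shifts the center.
σ = √(2 × 1.04 × 921) = 43.8 m.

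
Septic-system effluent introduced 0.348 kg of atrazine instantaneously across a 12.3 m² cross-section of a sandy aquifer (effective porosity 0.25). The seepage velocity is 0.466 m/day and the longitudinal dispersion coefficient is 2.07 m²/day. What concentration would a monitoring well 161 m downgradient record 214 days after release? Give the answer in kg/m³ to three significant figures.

For an instantaneous plane source, C(x,t) = M/(n_e·A·√(4πDt)) · exp(−(x−vt)²/(4Dt)), with n_e·A the pore (flow) area.
Plume center vt = 0.466 × 214 = 99.724 m, so the well at 161 m is 61.276 m downgradient of the peak.
√(4πDt) = 74.61 m, giving peak height M/(n_e·A·√(4πDt)) = 0.348/(0.25 × 12.3 × 74.61) = 0.001517 kg/m³.
(x−vt)²/(4Dt) = (61.276)²/(4 × 2.07 × 214) = 2.119; exp(−2.119) = 0.1202.
C = 0.001517 × 0.1202 = 0.000182 kg/m³.

0.000182 kg/m³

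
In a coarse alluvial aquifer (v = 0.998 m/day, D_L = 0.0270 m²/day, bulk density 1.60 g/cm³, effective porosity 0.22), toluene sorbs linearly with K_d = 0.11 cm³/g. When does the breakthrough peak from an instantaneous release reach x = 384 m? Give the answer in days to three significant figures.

693 days

Retardation factor R = 1 + ρ_b·K_d/n = 1 + 1.60 × 0.11/0.22 = 1.800.
Sorption retards both mechanisms: v_R = v/R = 0.5544 m/day, D_R = D/R = 0.01500 m²/day.
Peak time from v_R²t² + 2D_R t − x² = 0: t = (√(D_R² + v_R²x²) − D_R)/v_R².
√(D_R² + v_R²x²) = √(0.01500² + 0.5544² × 384²) = 212.9; v_R² = 0.3074.
t = (212.9 − 0.01500)/0.3074 = 693 days.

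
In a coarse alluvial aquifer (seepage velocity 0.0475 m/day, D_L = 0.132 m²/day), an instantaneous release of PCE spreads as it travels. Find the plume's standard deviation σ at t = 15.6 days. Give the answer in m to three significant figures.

2.03 m

Dispersive spreading gives a Gaussian with σ² = 2Dt; advection only shifts the center.
σ = √(2 × 0.132 × 15.6) = 2.03 m.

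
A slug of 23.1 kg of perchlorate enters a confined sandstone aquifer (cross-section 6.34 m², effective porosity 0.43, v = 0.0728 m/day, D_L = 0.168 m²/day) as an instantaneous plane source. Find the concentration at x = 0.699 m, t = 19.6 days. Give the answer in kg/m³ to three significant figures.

1.27 kg/m³

For an instantaneous plane source, C(x,t) = M/(n_e·A·√(4πDt)) · exp(−(x−vt)²/(4Dt)), with n_e·A the pore (flow) area.
Plume center vt = 0.0728 × 19.6 = 1.42688 m, so the well at 0.699 m is 0.72788 m upgradient of the peak.
√(4πDt) = 6.433 m, giving peak height M/(n_e·A·√(4πDt)) = 23.1/(0.43 × 6.34 × 6.433) = 1.317 kg/m³.
(x−vt)²/(4Dt) = (-0.72788)²/(4 × 0.168 × 19.6) = 0.04022; exp(−0.04022) = 0.9606.
C = 1.317 × 0.9606 = 1.27 kg/m³.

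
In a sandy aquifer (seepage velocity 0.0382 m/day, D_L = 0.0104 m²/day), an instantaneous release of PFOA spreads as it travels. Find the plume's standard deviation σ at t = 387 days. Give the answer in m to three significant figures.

Dispersive spreading gives a Gaussian with σ² = 2Dt; advection only shifts the center.
σ = √(2 × 0.0104 × 387) = 2.84 m.

2.84 m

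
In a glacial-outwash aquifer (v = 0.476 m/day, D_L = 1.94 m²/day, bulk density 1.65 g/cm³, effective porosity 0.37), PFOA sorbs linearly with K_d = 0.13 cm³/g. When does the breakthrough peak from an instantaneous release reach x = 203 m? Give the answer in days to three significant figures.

660 days

Retardation factor R = 1 + ρ_b·K_d/n = 1 + 1.65 × 0.13/0.37 = 1.580.
Sorption retards both mechanisms: v_R = v/R = 0.3013 m/day, D_R = D/R = 1.228 m²/day.
Peak time from v_R²t² + 2D_R t − x² = 0: t = (√(D_R² + v_R²x²) − D_R)/v_R².
√(D_R² + v_R²x²) = √(1.228² + 0.3013² × 203²) = 61.18; v_R² = 0.09078.
t = (61.18 − 1.228)/0.09078 = 660 days.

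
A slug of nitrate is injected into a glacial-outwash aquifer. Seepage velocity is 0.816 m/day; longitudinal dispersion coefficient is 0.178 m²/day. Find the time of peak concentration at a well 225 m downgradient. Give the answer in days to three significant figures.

For the 1D instantaneous-source solution, setting ∂C/∂t = 0 at fixed x gives v²t² + 2Dt − x² = 0, so t = (√(D² + v²x²) − D)/v².
√(D² + v²x²) = √(0.178² + 0.816² × 225²) = 183.6; v² = 0.665856.
t = (183.6 − 0.178)/0.665856 = 275 days (vs. the pure-advection estimate x/v = 276 d).

275 days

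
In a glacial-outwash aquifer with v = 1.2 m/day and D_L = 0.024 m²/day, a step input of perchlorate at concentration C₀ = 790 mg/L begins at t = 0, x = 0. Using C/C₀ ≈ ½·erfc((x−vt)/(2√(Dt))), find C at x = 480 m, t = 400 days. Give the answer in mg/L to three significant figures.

395 mg/L

For a continuous step input, C/C₀ ≈ ½·erfc((x−vt)/(2√(Dt))).
vt = 1.2 × 400 = 480 m and 2√(Dt) = 2√(0.024 × 400) = 6.197 m.
Argument (x−vt)/(2√(Dt)) = (480 − 480)/6.197 = 0; ½·erfc(0) = 0.5000.
C = 790 × 0.5000 = 395 mg/L.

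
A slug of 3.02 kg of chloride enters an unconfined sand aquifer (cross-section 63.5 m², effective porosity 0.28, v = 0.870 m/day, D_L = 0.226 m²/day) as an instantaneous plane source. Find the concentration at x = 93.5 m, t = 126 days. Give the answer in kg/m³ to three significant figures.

For an instantaneous plane source, C(x,t) = M/(n_e·A·√(4πDt)) · exp(−(x−vt)²/(4Dt)), with n_e·A the pore (flow) area.
Plume center vt = 0.870 × 126 = 109.62 m, so the well at 93.5 m is 16.12 m upgradient of the peak.
√(4πDt) = 18.92 m, giving peak height M/(n_e·A·√(4πDt)) = 3.02/(0.28 × 63.5 × 18.92) = 0.008977 kg/m³.
(x−vt)²/(4Dt) = (-16.12)²/(4 × 0.226 × 126) = 2.281; exp(−2.281) = 0.1022.
C = 0.008977 × 0.1022 = 0.000917 kg/m³.

0.000917 kg/m³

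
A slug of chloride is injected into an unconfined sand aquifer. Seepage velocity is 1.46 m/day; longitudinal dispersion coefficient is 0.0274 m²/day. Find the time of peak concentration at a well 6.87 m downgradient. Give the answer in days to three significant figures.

4.69 days

For the 1D instantaneous-source solution, setting ∂C/∂t = 0 at fixed x gives v²t² + 2Dt − x² = 0, so t = (√(D² + v²x²) − D)/v².
√(D² + v²x²) = √(0.0274² + 1.46² × 6.87²) = 10.03; v² = 2.1316.
t = (10.03 − 0.0274)/2.1316 = 4.69 days (vs. the pure-advection estimate x/v = 4.71 d).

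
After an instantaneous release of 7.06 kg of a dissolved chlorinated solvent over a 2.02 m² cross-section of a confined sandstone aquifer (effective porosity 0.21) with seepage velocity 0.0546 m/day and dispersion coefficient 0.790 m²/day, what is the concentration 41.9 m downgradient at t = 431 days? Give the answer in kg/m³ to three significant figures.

0.199 kg/m³

For an instantaneous plane source, C(x,t) = M/(n_e·A·√(4πDt)) · exp(−(x−vt)²/(4Dt)), with n_e·A the pore (flow) area.
Plume center vt = 0.0546 × 431 = 23.5326 m, so the well at 41.9 m is 18.3674 m downgradient of the peak.
√(4πDt) = 65.41 m, giving peak height M/(n_e·A·√(4πDt)) = 7.06/(0.21 × 2.02 × 65.41) = 0.2544 kg/m³.
(x−vt)²/(4Dt) = (18.3674)²/(4 × 0.790 × 431) = 0.2477; exp(−0.2477) = 0.7806.
C = 0.2544 × 0.7806 = 0.199 kg/m³.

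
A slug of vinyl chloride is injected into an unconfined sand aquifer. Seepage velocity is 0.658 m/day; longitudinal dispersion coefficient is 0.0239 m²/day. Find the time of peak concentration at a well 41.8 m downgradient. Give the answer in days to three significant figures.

For the 1D instantaneous-source solution, setting ∂C/∂t = 0 at fixed x gives v²t² + 2Dt − x² = 0, so t = (√(D² + v²x²) − D)/v².
√(D² + v²x²) = √(0.0239² + 0.658² × 41.8²) = 27.50; v² = 0.432964.
t = (27.50 − 0.0239)/0.432964 = 63.5 days (vs. the pure-advection estimate x/v = 63.5 d).

63.5 days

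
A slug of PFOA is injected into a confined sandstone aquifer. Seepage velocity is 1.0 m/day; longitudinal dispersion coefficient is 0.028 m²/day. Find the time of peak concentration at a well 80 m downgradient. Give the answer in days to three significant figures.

80.0 days

For the 1D instantaneous-source solution, setting ∂C/∂t = 0 at fixed x gives v²t² + 2Dt − x² = 0, so t = (√(D² + v²x²) − D)/v².
√(D² + v²x²) = √(0.028² + 1.0² × 80²) = 80.00; v² = 1.
t = (80.00 − 0.028)/1 = 80.0 days (vs. the pure-advection estimate x/v = 80.0 d).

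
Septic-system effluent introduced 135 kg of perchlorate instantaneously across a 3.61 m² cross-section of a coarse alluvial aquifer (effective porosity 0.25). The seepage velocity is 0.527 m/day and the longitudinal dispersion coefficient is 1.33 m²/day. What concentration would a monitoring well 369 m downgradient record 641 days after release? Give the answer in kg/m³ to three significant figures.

For an instantaneous plane source, C(x,t) = M/(n_e·A·√(4πDt)) · exp(−(x−vt)²/(4Dt)), with n_e·A the pore (flow) area.
Plume center vt = 0.527 × 641 = 337.807 m, so the well at 369 m is 31.193 m downgradient of the peak.
√(4πDt) = 103.5 m, giving peak height M/(n_e·A·√(4πDt)) = 135/(0.25 × 3.61 × 103.5) = 1.445 kg/m³.
(x−vt)²/(4Dt) = (31.193)²/(4 × 1.33 × 641) = 0.2853; exp(−0.2853) = 0.7518.
C = 1.445 × 0.7518 = 1.09 kg/m³.

1.09 kg/m³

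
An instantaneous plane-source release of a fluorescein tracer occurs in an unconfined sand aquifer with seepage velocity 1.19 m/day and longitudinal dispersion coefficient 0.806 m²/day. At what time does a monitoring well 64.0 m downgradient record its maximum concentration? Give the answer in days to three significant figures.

53.2 days

For the 1D instantaneous-source solution, setting ∂C/∂t = 0 at fixed x gives v²t² + 2Dt − x² = 0, so t = (√(D² + v²x²) − D)/v².
√(D² + v²x²) = √(0.806² + 1.19² × 64.0²) = 76.16; v² = 1.4161.
t = (76.16 − 0.806)/1.4161 = 53.2 days (vs. the pure-advection estimate x/v = 53.8 d).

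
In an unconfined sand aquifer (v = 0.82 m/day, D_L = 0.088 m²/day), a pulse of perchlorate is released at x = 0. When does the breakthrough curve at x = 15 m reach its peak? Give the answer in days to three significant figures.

For the 1D instantaneous-source solution, setting ∂C/∂t = 0 at fixed x gives v²t² + 2Dt − x² = 0, so t = (√(D² + v²x²) − D)/v².
√(D² + v²x²) = √(0.088² + 0.82² × 15²) = 12.30; v² = 0.6724.
t = (12.30 − 0.088)/0.6724 = 18.2 days (vs. the pure-advection estimate x/v = 18.3 d).

18.2 days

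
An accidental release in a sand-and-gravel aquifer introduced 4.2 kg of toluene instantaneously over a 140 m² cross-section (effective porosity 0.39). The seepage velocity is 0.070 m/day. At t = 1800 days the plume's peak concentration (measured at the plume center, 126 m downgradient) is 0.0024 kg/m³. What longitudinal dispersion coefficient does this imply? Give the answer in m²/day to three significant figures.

At the plume center C_max = M/(n_e·A·√(4πDt)), so D = M²/(4πt·(n_e·A·C_max)²).
n_e·A·C_max = 0.39 × 140 × 0.0024 = 0.1310 kg/m.
D = 4.2²/(4π × 1800 × 0.1310²) = 0.0454 m²/day.

0.0454 m²/day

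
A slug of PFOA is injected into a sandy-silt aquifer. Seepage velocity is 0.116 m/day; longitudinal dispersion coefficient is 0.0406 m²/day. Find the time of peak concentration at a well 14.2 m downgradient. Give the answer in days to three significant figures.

119 days

For the 1D instantaneous-source solution, setting ∂C/∂t = 0 at fixed x gives v²t² + 2Dt − x² = 0, so t = (√(D² + v²x²) − D)/v².
√(D² + v²x²) = √(0.0406² + 0.116² × 14.2²) = 1.648; v² = 0.013456.
t = (1.648 − 0.0406)/0.013456 = 119 days (vs. the pure-advection estimate x/v = 122 d).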